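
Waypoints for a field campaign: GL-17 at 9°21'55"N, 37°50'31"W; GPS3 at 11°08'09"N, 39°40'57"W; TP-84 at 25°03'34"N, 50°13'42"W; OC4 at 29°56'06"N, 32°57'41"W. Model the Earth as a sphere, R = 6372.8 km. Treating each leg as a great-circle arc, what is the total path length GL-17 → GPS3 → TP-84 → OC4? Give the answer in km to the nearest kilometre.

GL-17: φ = +9.36528°, λ = -37.84194°
GPS3: φ = +11.13583°, λ = -39.68250°
TP-84: φ = +25.05944°, λ = -50.22833°
OC4: φ = +29.93500°, λ = -32.96139°
GL-17→GPS3: c = 0.044205 rad, d = 281.71 km
GPS3→TP-84: c = 0.299092 rad, d = 1906.06 km
TP-84→OC4: c = 0.280191 rad, d = 1785.60 km
Total = 281.71 + 1906.06 + 1785.60 = 3973.37 km

3973 km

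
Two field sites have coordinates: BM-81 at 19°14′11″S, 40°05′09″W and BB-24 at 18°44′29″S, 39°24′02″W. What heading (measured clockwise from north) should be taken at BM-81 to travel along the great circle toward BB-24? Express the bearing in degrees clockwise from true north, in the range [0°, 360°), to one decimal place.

52.7°

BM-81: φ = -19.23639°, λ = -40.08583°
BB-24: φ = -18.74139°, λ = -39.40056°
Δλ = 0.6853°
y = sin Δλ · cos φ₂ = 0.011326
x = cos φ₁ sin φ₂ − sin φ₁ cos φ₂ cos Δλ = 0.008617
θ = atan2(y, x) = 52.7355° → 52.7355° (mod 360°)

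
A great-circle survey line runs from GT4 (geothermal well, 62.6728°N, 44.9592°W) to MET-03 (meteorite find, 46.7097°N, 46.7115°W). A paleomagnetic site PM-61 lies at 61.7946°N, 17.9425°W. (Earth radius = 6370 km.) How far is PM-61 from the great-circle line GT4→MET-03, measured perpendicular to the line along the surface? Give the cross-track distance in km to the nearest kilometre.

1359 km

δ₁₃ = central angle GT4→PM-61 = 0.218585 rad  (haversine)
θ₁₃ = bearing GT4→PM-61 = 81.916°,  θ₁₂ = bearing GT4→MET-03 = 184.364°
dₓₜ = R·arcsin(sin δ₁₃ · sin(θ₁₃ − θ₁₂)) = 6370·arcsin(0.21685·sin(-102.448°)) = -1359.142 km
|dₓₜ| = 1359.142 km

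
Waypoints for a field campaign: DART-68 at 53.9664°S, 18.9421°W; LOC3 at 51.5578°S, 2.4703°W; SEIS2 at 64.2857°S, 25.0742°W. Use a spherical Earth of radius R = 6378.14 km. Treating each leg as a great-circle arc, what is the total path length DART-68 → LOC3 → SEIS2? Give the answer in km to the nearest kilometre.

3066 km

DART-68→LOC3: c = 0.178526 rad, d = 1138.66 km
LOC3→SEIS2: c = 0.302127 rad, d = 1927.01 km
Total = 1138.66 + 1927.01 = 3065.67 km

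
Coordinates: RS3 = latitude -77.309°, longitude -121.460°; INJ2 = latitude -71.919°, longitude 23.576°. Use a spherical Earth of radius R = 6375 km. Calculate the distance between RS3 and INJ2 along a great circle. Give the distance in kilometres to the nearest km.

3267 km

Δφ = 5.3900°,  Δλ = 145.0360°
a = sin²(Δφ/2) + cos φ₁ cos φ₂ sin²(Δλ/2) = 0.064242
c = 2·arcsin(√a) = 0.512510 rad = 29.3647°
d = R·c = 6375 × 0.512510 = 3267.3 km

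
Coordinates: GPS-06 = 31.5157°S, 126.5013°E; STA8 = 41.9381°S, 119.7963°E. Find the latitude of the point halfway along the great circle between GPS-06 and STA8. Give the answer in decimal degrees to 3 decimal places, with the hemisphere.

36.774°S

Bx = cos φ₂ cos Δλ = 0.738780,  By = cos φ₂ sin Δλ = -0.086852
φₘ = atan2(sin φ₁ + sin φ₂, √((cos φ₁ + Bx)² + By²)) = -36.77373°
λₘ = λ₁ + atan2(By, cos φ₁ + Bx) = 123.37719°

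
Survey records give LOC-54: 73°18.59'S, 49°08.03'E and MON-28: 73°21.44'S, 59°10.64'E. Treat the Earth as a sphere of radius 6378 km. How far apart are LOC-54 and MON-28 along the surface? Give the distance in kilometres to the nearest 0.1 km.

320.3 km

LOC-54: φ = -73.30983°, λ = +49.13383°
MON-28: φ = -73.35733°, λ = +59.17733°
Δφ = -0.0475°,  Δλ = 10.0435°
a = sin²(Δφ/2) + cos φ₁ cos φ₂ sin²(Δλ/2) = 0.000630
c = 2·arcsin(√a) = 0.050221 rad = 2.8775°
d = R·c = 6378 × 0.050221 = 320.3 km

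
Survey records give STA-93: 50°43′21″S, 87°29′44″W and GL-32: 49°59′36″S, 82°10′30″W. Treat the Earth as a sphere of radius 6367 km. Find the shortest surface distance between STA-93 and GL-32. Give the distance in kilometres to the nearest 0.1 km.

385.7 km

STA-93: φ = -50.72250°, λ = -87.49556°
GL-32: φ = -49.99333°, λ = -82.17500°
Δφ = 0.7292°,  Δλ = 5.3206°
a = sin²(Δφ/2) + cos φ₁ cos φ₂ sin²(Δλ/2) = 0.000917
c = 2·arcsin(√a) = 0.060582 rad = 3.4711°
d = R·c = 6367 × 0.060582 = 385.7 km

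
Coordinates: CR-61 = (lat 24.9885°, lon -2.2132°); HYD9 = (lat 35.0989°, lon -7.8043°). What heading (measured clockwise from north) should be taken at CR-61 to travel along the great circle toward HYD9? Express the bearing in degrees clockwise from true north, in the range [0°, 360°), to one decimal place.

335.8°

Δλ = -5.5911°
y = sin Δλ · cos φ₂ = -0.079712
x = cos φ₁ sin φ₂ − sin φ₁ cos φ₂ cos Δλ = 0.177190
θ = atan2(y, x) = -24.2215° → 335.7785° (mod 360°)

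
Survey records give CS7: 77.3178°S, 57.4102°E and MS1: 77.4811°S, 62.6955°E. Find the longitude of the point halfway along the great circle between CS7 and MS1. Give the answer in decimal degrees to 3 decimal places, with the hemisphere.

60.036°E

Bx = cos φ₂ cos Δλ = 0.215840,  By = cos φ₂ sin Δλ = 0.019967
φₘ = atan2(sin φ₁ + sin φ₂, √((cos φ₁ + Bx)² + By²)) = -77.41242°
λₘ = λ₁ + atan2(By, cos φ₁ + Bx) = 60.03599°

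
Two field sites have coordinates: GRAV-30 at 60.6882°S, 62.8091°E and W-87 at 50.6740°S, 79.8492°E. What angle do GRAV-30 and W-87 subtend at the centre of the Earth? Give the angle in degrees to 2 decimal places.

13.80°

Δφ = 10.0142°,  Δλ = 17.0401°
a = sin²(Δφ/2) + cos φ₁ cos φ₂ sin²(Δλ/2) = 0.014428
c = 2·arcsin(√a) = 0.240812 rad = 13.7975°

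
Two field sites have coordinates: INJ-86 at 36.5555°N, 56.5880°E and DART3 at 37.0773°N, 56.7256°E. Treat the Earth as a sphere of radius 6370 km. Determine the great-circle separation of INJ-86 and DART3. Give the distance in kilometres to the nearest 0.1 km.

59.3 km

Δφ = 0.5218°,  Δλ = 0.1376°
a = sin²(Δφ/2) + cos φ₁ cos φ₂ sin²(Δλ/2) = 0.000022
c = 2·arcsin(√a) = 0.009308 rad = 0.5333°
d = R·c = 6370 × 0.009308 = 59.3 km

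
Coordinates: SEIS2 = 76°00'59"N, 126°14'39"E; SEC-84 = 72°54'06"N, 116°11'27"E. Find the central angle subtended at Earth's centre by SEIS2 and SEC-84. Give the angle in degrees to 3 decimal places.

4.107°

SEIS2: φ = +76.01639°, λ = +126.24417°
SEC-84: φ = +72.90167°, λ = +116.19083°
Δφ = -3.1147°,  Δλ = -10.0533°
a = sin²(Δφ/2) + cos φ₁ cos φ₂ sin²(Δλ/2) = 0.001284
c = 2·arcsin(√a) = 0.071683 rad = 4.1071°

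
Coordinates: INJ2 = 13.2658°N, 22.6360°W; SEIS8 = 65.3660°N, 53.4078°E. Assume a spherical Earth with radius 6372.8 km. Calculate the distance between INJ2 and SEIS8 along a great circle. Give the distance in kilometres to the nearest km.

8026 km

Δφ = 52.1002°,  Δλ = 76.0438°
a = sin²(Δφ/2) + cos φ₁ cos φ₂ sin²(Δλ/2) = 0.346785
c = 2·arcsin(√a) = 1.259355 rad = 72.1557°
d = R·c = 6372.8 × 1.259355 = 8025.6 km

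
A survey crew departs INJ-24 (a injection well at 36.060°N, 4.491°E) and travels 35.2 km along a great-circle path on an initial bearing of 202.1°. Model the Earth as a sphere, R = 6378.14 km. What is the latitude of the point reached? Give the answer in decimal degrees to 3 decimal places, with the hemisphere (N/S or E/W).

35.767°N

δ = d/R = 35.2/6378.14 = 0.005519 rad
φ₂ = arcsin(sin φ₁ cos δ + cos φ₁ sin δ cos θ)
   = arcsin(0.58863·0.99998 + 0.80840·0.00552·-0.92653) = 35.76694°
λ₂ = λ₁ + atan2(sin θ sin δ cos φ₁, cos δ − sin φ₁ sin φ₂) = 4.34438°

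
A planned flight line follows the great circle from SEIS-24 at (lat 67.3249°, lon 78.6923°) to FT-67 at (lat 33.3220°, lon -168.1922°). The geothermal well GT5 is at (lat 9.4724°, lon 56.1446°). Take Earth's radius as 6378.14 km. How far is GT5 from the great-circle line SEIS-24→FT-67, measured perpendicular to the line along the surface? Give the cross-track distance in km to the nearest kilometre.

2873 km

δ₁₃ = central angle SEIS-24→GT5 = 1.043690 rad  (haversine)
θ₁₃ = bearing SEIS-24→GT5 = 205.952°,  θ₁₂ = bearing SEIS-24→FT-67 = 56.201°
dₓₜ = R·arcsin(sin δ₁₃ · sin(θ₁₃ − θ₁₂)) = 6378.14·arcsin(0.86427·sin(149.752°)) = 2873.033 km
|dₓₜ| = 2873.033 km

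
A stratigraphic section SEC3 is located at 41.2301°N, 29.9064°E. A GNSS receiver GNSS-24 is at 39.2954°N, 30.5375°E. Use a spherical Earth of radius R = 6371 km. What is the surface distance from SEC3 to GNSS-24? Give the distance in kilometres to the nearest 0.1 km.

221.7 km

Δφ = -1.9347°,  Δλ = 0.6311°
a = sin²(Δφ/2) + cos φ₁ cos φ₂ sin²(Δλ/2) = 0.000303
c = 2·arcsin(√a) = 0.034797 rad = 1.9937°
d = R·c = 6371 × 0.034797 = 221.7 km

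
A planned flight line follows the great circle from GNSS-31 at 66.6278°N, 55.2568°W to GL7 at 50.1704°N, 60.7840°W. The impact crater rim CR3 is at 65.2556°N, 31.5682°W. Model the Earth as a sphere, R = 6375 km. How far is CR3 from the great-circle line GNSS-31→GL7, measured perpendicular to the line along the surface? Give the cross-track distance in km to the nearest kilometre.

1040 km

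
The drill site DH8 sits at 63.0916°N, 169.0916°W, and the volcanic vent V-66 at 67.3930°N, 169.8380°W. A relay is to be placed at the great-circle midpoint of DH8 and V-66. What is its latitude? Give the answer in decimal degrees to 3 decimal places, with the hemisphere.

65.243°N

Bx = cos φ₂ cos Δλ = 0.384375,  By = cos φ₂ sin Δλ = -0.005008
φₘ = atan2(sin φ₁ + sin φ₂, √((cos φ₁ + Bx)² + By²)) = 65.24276°
λₘ = λ₁ + atan2(By, cos φ₁ + Bx) = -169.43441°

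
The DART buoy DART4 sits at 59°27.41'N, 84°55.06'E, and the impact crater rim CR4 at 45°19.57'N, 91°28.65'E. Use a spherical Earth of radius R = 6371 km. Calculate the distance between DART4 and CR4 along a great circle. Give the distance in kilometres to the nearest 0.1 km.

DART4: φ = +59.45683°, λ = +84.91767°
CR4: φ = +45.32617°, λ = +91.47750°
Δφ = -14.1307°,  Δλ = 6.5598°
a = sin²(Δφ/2) + cos φ₁ cos φ₂ sin²(Δλ/2) = 0.016299
c = 2·arcsin(√a) = 0.256033 rad = 14.6696°
d = R·c = 6371 × 0.256033 = 1631.2 km

1631.2 km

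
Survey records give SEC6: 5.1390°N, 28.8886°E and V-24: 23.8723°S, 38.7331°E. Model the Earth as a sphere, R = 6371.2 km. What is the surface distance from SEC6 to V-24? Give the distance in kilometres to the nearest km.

Δφ = -29.0113°,  Δλ = 9.8445°
a = sin²(Δφ/2) + cos φ₁ cos φ₂ sin²(Δλ/2) = 0.069443
c = 2·arcsin(√a) = 0.533341 rad = 30.5582°
d = R·c = 6371.2 × 0.533341 = 3398.0 km

3398 km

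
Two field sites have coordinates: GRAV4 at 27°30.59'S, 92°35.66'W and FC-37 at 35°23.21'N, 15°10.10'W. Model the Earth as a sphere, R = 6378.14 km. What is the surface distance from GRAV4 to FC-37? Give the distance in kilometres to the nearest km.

10722 km

GRAV4: φ = -27.50983°, λ = -92.59433°
FC-37: φ = +35.38683°, λ = -15.16833°
Δφ = 62.8967°,  Δλ = 77.4260°
a = sin²(Δφ/2) + cos φ₁ cos φ₂ sin²(Δλ/2) = 0.555035
c = 2·arcsin(√a) = 1.681089 rad = 96.3193°
d = R·c = 6378.14 × 1.681089 = 10722.2 km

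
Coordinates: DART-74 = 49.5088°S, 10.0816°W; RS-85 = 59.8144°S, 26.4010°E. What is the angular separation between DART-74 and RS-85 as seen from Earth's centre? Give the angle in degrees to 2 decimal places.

Δφ = -10.3056°,  Δλ = 36.4826°
a = sin²(Δφ/2) + cos φ₁ cos φ₂ sin²(Δλ/2) = 0.040056
c = 2·arcsin(√a) = 0.403000 rad = 23.0902°

23.09°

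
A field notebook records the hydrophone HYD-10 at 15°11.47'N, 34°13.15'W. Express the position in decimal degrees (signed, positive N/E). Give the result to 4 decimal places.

+15.1912°, -34.2192°

lat: 15.1912° N → +15.1912°
lon: 34.2192° W → -34.2192°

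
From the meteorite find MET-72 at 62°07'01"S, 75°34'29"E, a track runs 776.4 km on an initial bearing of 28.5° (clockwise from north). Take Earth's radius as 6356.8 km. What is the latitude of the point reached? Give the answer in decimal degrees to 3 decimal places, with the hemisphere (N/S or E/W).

MET-72: φ = -62.11694°, λ = +75.57472°
δ = d/R = 776.4/6356.8 = 0.122137 rad
φ₂ = arcsin(sin φ₁ cos δ + cos φ₁ sin δ cos θ)
   = arcsin(-0.88390·0.99255 + 0.46767·0.12183·0.87882) = -55.81691°
λ₂ = λ₁ + atan2(sin θ sin δ cos φ₁, cos δ − sin φ₁ sin φ₂) = 81.51379°

55.817°S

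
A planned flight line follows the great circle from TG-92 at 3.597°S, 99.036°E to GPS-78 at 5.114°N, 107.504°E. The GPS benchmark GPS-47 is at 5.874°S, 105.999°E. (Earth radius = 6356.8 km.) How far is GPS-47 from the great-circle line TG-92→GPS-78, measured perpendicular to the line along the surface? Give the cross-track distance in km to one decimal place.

729.2 km

δ₁₃ = central angle TG-92→GPS-47 = 0.127458 rad  (haversine)
θ₁₃ = bearing TG-92→GPS-47 = 108.432°,  θ₁₂ = bearing TG-92→GPS-78 = 44.211°
dₓₜ = R·arcsin(sin δ₁₃ · sin(θ₁₃ − θ₁₂)) = 6356.8·arcsin(0.12711·sin(64.222°)) = 729.218 km
|dₓₜ| = 729.218 km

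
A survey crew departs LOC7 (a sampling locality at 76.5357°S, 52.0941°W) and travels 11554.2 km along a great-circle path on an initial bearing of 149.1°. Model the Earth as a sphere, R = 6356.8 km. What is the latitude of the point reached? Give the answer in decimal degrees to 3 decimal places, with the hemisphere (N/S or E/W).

δ = d/R = 11554.2/6356.8 = 1.817613 rad
φ₂ = arcsin(sin φ₁ cos δ + cos φ₁ sin δ cos θ)
   = arcsin(-0.97252·-0.24432 + 0.23284·0.96970·-0.85806) = 2.51416°
λ₂ = λ₁ + atan2(sin θ sin δ cos φ₁, cos δ − sin φ₁ sin φ₂) = 98.00785°

2.514°N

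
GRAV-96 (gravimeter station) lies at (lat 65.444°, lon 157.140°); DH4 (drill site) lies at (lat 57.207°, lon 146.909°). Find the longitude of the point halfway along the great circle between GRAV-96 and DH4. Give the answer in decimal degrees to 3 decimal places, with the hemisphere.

Bx = cos φ₂ cos Δλ = 0.532994,  By = cos φ₂ sin Δλ = -0.096198
φₘ = atan2(sin φ₁ + sin φ₂, √((cos φ₁ + Bx)² + By²)) = 61.41999°
λₘ = λ₁ + atan2(By, cos φ₁ + Bx) = 151.34923°

151.349°E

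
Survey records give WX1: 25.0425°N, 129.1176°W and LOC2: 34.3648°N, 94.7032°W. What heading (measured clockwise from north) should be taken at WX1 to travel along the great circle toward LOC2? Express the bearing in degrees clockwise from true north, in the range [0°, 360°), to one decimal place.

Δλ = 34.4144°
y = sin Δλ · cos φ₂ = 0.466529
x = cos φ₁ sin φ₂ − sin φ₁ cos φ₂ cos Δλ = 0.223145
θ = atan2(y, x) = 64.4378° → 64.4378° (mod 360°)

64.4°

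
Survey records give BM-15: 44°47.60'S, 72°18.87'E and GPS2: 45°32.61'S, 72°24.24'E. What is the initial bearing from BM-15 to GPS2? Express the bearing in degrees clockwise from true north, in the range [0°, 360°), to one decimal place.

BM-15: φ = -44.79333°, λ = +72.31450°
GPS2: φ = -45.54350°, λ = +72.40400°
Δλ = 0.0895°
y = sin Δλ · cos φ₂ = 0.001094
x = cos φ₁ sin φ₂ − sin φ₁ cos φ₂ cos Δλ = -0.013093
θ = atan2(y, x) = 175.2236° → 175.2236° (mod 360°)

175.2°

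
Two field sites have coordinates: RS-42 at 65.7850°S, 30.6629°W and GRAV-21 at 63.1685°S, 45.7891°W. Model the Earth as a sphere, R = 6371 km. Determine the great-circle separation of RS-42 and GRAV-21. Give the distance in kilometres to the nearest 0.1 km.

Δφ = 2.6165°,  Δλ = -15.1262°
a = sin²(Δφ/2) + cos φ₁ cos φ₂ sin²(Δλ/2) = 0.003728
c = 2·arcsin(√a) = 0.122197 rad = 7.0014°
d = R·c = 6371 × 0.122197 = 778.5 km

778.5 km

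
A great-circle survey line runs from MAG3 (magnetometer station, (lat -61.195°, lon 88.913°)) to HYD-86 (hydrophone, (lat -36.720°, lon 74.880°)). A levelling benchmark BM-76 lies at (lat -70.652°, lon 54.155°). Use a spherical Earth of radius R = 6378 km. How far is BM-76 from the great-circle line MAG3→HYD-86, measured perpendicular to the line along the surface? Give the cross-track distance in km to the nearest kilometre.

1711 km

δ₁₃ = central angle MAG3→BM-76 = 0.291111 rad  (haversine)
θ₁₃ = bearing MAG3→BM-76 = 221.154°,  θ₁₂ = bearing MAG3→HYD-86 = 333.704°
dₓₜ = R·arcsin(sin δ₁₃ · sin(θ₁₃ − θ₁₂)) = 6378·arcsin(0.28702·sin(-112.550°)) = -1711.087 km
|dₓₜ| = 1711.087 km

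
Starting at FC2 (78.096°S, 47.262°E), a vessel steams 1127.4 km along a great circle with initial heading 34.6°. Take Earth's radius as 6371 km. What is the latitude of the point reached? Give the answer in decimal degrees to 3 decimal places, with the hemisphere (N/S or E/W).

68.959°S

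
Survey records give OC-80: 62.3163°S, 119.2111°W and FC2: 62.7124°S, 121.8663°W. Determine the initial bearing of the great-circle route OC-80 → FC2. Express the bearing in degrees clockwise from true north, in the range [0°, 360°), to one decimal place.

Δλ = -2.6552°
y = sin Δλ · cos φ₂ = -0.021238
x = cos φ₁ sin φ₂ − sin φ₁ cos φ₂ cos Δλ = -0.007349
θ = atan2(y, x) = -109.0871° → 250.9129° (mod 360°)

250.9°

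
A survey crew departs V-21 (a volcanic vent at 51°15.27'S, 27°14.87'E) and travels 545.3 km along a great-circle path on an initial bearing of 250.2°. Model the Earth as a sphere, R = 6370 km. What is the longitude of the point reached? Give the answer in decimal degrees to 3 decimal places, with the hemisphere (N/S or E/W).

19.624°E

V-21: φ = -51.25450°, λ = +27.24783°
δ = d/R = 545.3/6370 = 0.085604 rad
φ₂ = arcsin(sin φ₁ cos δ + cos φ₁ sin δ cos θ)
   = arcsin(-0.77993·0.99634 + 0.62586·0.08550·-0.33874) = -52.67452°
λ₂ = λ₁ + atan2(sin θ sin δ cos φ₁, cos δ − sin φ₁ sin φ₂) = 19.62375°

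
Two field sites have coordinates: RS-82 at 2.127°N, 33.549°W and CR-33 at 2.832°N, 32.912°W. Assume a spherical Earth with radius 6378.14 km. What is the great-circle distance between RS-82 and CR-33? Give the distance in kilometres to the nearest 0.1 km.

Δφ = 0.7050°,  Δλ = 0.6370°
a = sin²(Δφ/2) + cos φ₁ cos φ₂ sin²(Δλ/2) = 0.000069
c = 2·arcsin(√a) = 0.016576 rad = 0.9498°
d = R·c = 6378.14 × 0.016576 = 105.7 km

105.7 km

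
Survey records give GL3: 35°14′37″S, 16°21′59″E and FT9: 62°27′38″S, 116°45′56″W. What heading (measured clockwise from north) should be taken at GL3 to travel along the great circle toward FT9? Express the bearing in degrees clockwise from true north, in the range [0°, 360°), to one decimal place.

200.4°

GL3: φ = -35.24361°, λ = +16.36639°
FT9: φ = -62.46056°, λ = -116.76556°
Δλ = -133.1319°
y = sin Δλ · cos φ₂ = -0.337421
x = cos φ₁ sin φ₂ − sin φ₁ cos φ₂ cos Δλ = -0.906578
θ = atan2(y, x) = -159.5851° → 200.4149° (mod 360°)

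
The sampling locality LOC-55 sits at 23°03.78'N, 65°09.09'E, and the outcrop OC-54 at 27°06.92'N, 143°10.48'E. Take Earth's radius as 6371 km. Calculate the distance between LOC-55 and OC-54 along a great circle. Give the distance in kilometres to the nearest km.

7740 km

LOC-55: φ = +23.06300°, λ = +65.15150°
OC-54: φ = +27.11533°, λ = +143.17467°
Δφ = 4.0523°,  Δλ = 78.0232°
a = sin²(Δφ/2) + cos φ₁ cos φ₂ sin²(Δλ/2) = 0.325752
c = 2·arcsin(√a) = 1.214831 rad = 69.6047°
d = R·c = 6371 × 1.214831 = 7739.7 km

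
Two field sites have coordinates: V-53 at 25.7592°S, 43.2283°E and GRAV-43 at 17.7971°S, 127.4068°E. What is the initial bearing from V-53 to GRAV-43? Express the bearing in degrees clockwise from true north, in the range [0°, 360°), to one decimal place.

Δλ = 84.1785°
y = sin Δλ · cos φ₂ = 0.947234
x = cos φ₁ sin φ₂ − sin φ₁ cos φ₂ cos Δλ = -0.233304
θ = atan2(y, x) = 103.8365° → 103.8365° (mod 360°)

103.8°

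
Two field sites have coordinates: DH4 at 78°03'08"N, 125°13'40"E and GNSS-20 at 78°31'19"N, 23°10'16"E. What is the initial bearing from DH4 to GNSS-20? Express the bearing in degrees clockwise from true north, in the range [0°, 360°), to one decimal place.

321.4°

DH4: φ = +78.05222°, λ = +125.22778°
GNSS-20: φ = +78.52194°, λ = +23.17111°
Δλ = -102.0567°
y = sin Δλ · cos φ₂ = -0.194603
x = cos φ₁ sin φ₂ − sin φ₁ cos φ₂ cos Δλ = 0.243545
θ = atan2(y, x) = -38.6264° → 321.3736° (mod 360°)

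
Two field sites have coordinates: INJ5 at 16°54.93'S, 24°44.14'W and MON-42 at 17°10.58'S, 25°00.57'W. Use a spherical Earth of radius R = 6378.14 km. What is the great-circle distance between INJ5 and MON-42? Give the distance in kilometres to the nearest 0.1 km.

INJ5: φ = -16.91550°, λ = -24.73567°
MON-42: φ = -17.17633°, λ = -25.00950°
Δφ = -0.2608°,  Δλ = -0.2738°
a = sin²(Δφ/2) + cos φ₁ cos φ₂ sin²(Δλ/2) = 0.000010
c = 2·arcsin(√a) = 0.006450 rad = 0.3696°
d = R·c = 6378.14 × 0.006450 = 41.1 km

41.1 km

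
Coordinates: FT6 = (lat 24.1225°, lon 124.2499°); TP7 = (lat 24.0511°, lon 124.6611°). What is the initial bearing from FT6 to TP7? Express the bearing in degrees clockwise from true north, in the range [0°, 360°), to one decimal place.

100.7°

Δλ = 0.4112°
y = sin Δλ · cos φ₂ = 0.006554
x = cos φ₁ sin φ₂ − sin φ₁ cos φ₂ cos Δλ = -0.001237
θ = atan2(y, x) = 100.6850° → 100.6850° (mod 360°)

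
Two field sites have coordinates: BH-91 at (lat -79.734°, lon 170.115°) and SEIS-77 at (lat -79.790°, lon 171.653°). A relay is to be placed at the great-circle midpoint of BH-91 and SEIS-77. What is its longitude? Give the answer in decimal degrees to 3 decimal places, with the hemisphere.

170.882°E

Bx = cos φ₂ cos Δλ = 0.177193,  By = cos φ₂ sin Δλ = 0.004758
φₘ = atan2(sin φ₁ + sin φ₂, √((cos φ₁ + Bx)² + By²)) = -79.76290°
λₘ = λ₁ + atan2(By, cos φ₁ + Bx) = 170.88192°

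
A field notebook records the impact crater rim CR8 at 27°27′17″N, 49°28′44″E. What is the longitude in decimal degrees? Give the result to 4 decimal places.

49.4789°E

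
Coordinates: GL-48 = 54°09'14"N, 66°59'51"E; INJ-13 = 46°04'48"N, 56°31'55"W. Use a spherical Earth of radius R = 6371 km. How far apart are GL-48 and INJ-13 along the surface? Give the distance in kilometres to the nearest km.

7665 km

GL-48: φ = +54.15389°, λ = +66.99750°
INJ-13: φ = +46.08000°, λ = -56.53194°
Δφ = -8.0739°,  Δλ = -123.5294°
a = sin²(Δφ/2) + cos φ₁ cos φ₂ sin²(Δλ/2) = 0.320250
c = 2·arcsin(√a) = 1.203064 rad = 68.9305°
d = R·c = 6371 × 1.203064 = 7664.7 km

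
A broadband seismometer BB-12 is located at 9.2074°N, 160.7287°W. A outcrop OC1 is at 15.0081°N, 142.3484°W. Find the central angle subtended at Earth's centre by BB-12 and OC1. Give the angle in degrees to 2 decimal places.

Δφ = 5.8007°,  Δλ = 18.3803°
a = sin²(Δφ/2) + cos φ₁ cos φ₂ sin²(Δλ/2) = 0.026880
c = 2·arcsin(√a) = 0.329393 rad = 18.8728°

18.87°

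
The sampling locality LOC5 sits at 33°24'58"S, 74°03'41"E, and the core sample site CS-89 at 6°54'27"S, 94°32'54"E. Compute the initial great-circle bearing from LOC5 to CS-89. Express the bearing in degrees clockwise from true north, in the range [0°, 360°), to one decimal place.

40.2°

LOC5: φ = -33.41611°, λ = +74.06139°
CS-89: φ = -6.90750°, λ = +94.54833°
Δλ = 20.4869°
y = sin Δλ · cos φ₂ = 0.347454
x = cos φ₁ sin φ₂ − sin φ₁ cos φ₂ cos Δλ = 0.411753
θ = atan2(y, x) = 40.1590° → 40.1590° (mod 360°)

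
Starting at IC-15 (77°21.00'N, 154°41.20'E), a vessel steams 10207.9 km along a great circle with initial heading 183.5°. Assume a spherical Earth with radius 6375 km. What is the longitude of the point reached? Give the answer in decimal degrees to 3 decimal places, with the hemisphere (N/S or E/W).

IC-15: φ = +77.35000°, λ = +154.68667°
δ = d/R = 10207.9/6375 = 1.601239 rad
φ₂ = arcsin(sin φ₁ cos δ + cos φ₁ sin δ cos θ)
   = arcsin(0.97573·-0.03044 + 0.21899·0.99954·-0.99813) = -14.37010°
λ₂ = λ₁ + atan2(sin θ sin δ cos φ₁, cos δ − sin φ₁ sin φ₂) = 151.07515°

151.075°E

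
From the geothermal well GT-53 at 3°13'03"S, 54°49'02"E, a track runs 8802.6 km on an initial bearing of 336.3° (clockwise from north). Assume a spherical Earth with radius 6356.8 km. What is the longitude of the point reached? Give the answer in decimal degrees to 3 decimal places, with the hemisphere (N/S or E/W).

4.414°W

GT-53: φ = -3.21750°, λ = +54.81722°
δ = d/R = 8802.6/6356.8 = 1.384753 rad
φ₂ = arcsin(sin φ₁ cos δ + cos φ₁ sin δ cos θ)
   = arcsin(-0.05613·0.18497 + 0.99842·0.98274·0.91566) = 62.63066°
λ₂ = λ₁ + atan2(sin θ sin δ cos φ₁, cos δ − sin φ₁ sin φ₂) = -4.41362°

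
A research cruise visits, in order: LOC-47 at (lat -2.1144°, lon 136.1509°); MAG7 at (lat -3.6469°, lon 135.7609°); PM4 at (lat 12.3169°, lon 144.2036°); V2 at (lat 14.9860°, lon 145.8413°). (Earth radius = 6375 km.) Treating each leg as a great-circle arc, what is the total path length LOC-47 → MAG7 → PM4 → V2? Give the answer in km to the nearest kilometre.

LOC-47→MAG7: c = 0.027598 rad, d = 175.93 km
MAG7→PM4: c = 0.314763 rad, d = 2006.62 km
PM4→V2: c = 0.054235 rad, d = 345.75 km
Total = 175.93 + 2006.62 + 345.75 = 2528.30 km

2528 km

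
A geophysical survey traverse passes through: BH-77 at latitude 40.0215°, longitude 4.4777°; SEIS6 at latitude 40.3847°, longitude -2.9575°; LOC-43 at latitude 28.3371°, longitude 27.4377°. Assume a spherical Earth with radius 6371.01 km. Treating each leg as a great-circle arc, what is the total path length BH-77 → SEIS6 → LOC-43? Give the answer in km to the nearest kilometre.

3707 km

BH-77→SEIS6: c = 0.099285 rad, d = 632.55 km
SEIS6→LOC-43: c = 0.482523 rad, d = 3074.16 km
Total = 632.55 + 3074.16 = 3706.70 km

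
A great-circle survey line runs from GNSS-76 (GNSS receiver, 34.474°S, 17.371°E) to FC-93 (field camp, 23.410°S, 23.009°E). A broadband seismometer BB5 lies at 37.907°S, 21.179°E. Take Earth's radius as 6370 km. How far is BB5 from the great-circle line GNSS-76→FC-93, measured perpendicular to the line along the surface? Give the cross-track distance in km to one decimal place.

468.5 km

δ₁₃ = central angle GNSS-76→BB5 = 0.080403 rad  (haversine)
θ₁₃ = bearing GNSS-76→BB5 = 139.275°,  θ₁₂ = bearing GNSS-76→FC-93 = 25.456°
dₓₜ = R·arcsin(sin δ₁₃ · sin(θ₁₃ − θ₁₂)) = 6370·arcsin(0.08032·sin(113.819°)) = 468.458 km
|dₓₜ| = 468.458 km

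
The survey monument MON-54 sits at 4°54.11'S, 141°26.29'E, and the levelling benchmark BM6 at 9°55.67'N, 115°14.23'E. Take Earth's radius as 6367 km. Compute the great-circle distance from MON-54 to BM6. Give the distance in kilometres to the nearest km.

MON-54: φ = -4.90183°, λ = +141.43817°
BM6: φ = +9.92783°, λ = +115.23717°
Δφ = 14.8297°,  Δλ = -26.2010°
a = sin²(Δφ/2) + cos φ₁ cos φ₂ sin²(Δλ/2) = 0.067075
c = 2·arcsin(√a) = 0.523949 rad = 30.0200°
d = R·c = 6367 × 0.523949 = 3336.0 km

3336 km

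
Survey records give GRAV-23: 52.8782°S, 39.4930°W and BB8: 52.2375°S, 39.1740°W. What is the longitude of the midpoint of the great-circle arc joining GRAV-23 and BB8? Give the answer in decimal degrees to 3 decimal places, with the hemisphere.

39.332°W

Bx = cos φ₂ cos Δλ = 0.612380,  By = cos φ₂ sin Δλ = 0.003410
φₘ = atan2(sin φ₁ + sin φ₂, √((cos φ₁ + Bx)² + By²)) = -52.55796°
λₘ = λ₁ + atan2(By, cos φ₁ + Bx) = -39.33234°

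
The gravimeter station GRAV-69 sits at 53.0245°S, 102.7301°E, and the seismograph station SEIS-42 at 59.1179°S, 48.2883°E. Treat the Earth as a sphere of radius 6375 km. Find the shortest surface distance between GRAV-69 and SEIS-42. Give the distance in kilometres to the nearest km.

3349 km

Δφ = -6.0934°,  Δλ = -54.4418°
a = sin²(Δφ/2) + cos φ₁ cos φ₂ sin²(Δλ/2) = 0.067420
c = 2·arcsin(√a) = 0.525327 rad = 30.0990°
d = R·c = 6375 × 0.525327 = 3349.0 km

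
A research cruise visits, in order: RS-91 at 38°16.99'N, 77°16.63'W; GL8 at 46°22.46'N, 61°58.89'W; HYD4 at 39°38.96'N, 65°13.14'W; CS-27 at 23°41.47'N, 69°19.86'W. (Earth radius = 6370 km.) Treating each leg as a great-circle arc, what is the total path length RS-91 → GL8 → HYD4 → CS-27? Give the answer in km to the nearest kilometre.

RS-91: φ = +38.28317°, λ = -77.27717°
GL8: φ = +46.37433°, λ = -61.98150°
HYD4: φ = +39.64933°, λ = -65.21900°
CS-27: φ = +23.69117°, λ = -69.33100°
RS-91→GL8: c = 0.241997 rad, d = 1541.52 km
GL8→HYD4: c = 0.124404 rad, d = 792.45 km
HYD4→CS-27: c = 0.285050 rad, d = 1815.77 km
Total = 1541.52 + 792.45 + 1815.77 = 4149.74 km

4150 km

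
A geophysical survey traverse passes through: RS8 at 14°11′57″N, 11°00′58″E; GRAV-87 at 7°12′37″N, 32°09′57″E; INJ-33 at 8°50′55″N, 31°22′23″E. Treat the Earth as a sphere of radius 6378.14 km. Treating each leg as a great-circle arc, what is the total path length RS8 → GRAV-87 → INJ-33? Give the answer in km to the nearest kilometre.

RS8: φ = +14.19917°, λ = +11.01611°
GRAV-87: φ = +7.21028°, λ = +32.16583°
INJ-33: φ = +8.84861°, λ = +31.37306°
RS8→GRAV-87: c = 0.382365 rad, d = 2438.78 km
GRAV-87→INJ-33: c = 0.031707 rad, d = 202.23 km
Total = 2438.78 + 202.23 = 2641.01 km

2641 km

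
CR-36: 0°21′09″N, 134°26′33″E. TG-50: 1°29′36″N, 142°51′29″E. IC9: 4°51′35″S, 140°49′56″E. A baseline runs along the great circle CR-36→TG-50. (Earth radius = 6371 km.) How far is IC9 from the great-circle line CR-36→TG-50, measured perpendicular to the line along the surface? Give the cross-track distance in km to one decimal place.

CR-36: φ = +0.35250°, λ = +134.44250°
TG-50: φ = +1.49333°, λ = +142.85806°
IC9: φ = -4.85972°, λ = +140.83222°
δ₁₃ = central angle CR-36→IC9 = 0.143822 rad  (haversine)
θ₁₃ = bearing CR-36→IC9 = 129.314°,  θ₁₂ = bearing CR-36→TG-50 = 82.225°
dₓₜ = R·arcsin(sin δ₁₃ · sin(θ₁₃ − θ₁₂)) = 6371·arcsin(0.14333·sin(47.089°)) = 670.024 km
|dₓₜ| = 670.024 km

670.0 km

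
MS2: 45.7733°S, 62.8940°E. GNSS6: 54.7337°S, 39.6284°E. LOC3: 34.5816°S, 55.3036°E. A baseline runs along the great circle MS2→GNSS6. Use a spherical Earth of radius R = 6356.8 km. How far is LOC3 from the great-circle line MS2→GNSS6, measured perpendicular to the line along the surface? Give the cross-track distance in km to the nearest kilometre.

1376 km

δ₁₃ = central angle MS2→LOC3 = 0.219753 rad  (haversine)
θ₁₃ = bearing MS2→LOC3 = 330.073°,  θ₁₂ = bearing MS2→GNSS6 = 230.292°
dₓₜ = R·arcsin(sin δ₁₃ · sin(θ₁₃ − θ₁₂)) = 6356.8·arcsin(0.21799·sin(99.782°)) = 1376.290 km
|dₓₜ| = 1376.290 km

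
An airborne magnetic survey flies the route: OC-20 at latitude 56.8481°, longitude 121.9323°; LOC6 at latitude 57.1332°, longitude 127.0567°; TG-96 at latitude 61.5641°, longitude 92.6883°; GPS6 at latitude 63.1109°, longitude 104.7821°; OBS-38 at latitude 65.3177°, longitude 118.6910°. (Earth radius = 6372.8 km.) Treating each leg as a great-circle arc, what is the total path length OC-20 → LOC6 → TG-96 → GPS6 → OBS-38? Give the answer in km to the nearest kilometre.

3658 km

OC-20→LOC6: c = 0.048965 rad, d = 312.05 km
LOC6→TG-96: c = 0.311423 rad, d = 1984.64 km
TG-96→GPS6: c = 0.101474 rad, d = 646.67 km
GPS6→OBS-38: c = 0.112123 rad, d = 714.54 km
Total = 312.05 + 1984.64 + 646.67 + 714.54 = 3657.89 km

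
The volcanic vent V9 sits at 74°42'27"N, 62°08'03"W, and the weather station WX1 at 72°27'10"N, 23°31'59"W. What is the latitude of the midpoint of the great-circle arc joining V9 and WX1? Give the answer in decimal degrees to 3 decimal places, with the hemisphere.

V9: φ = +74.70750°, λ = -62.13417°
WX1: φ = +72.45278°, λ = -23.53306°
Bx = cos φ₂ cos Δλ = 0.235618,  By = cos φ₂ sin Δλ = 0.188099
φₘ = atan2(sin φ₁ + sin φ₂, √((cos φ₁ + Bx)² + By²)) = 74.45309°
λₘ = λ₁ + atan2(By, cos φ₁ + Bx) = -41.49395°

74.453°N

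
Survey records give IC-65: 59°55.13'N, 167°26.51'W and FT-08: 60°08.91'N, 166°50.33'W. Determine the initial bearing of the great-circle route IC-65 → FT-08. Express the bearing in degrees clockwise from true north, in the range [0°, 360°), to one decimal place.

52.4°

IC-65: φ = +59.91883°, λ = -167.44183°
FT-08: φ = +60.14850°, λ = -166.83883°
Δλ = 0.6030°
y = sin Δλ · cos φ₂ = 0.005238
x = cos φ₁ sin φ₂ − sin φ₁ cos φ₂ cos Δλ = 0.004032
θ = atan2(y, x) = 52.4127° → 52.4127° (mod 360°)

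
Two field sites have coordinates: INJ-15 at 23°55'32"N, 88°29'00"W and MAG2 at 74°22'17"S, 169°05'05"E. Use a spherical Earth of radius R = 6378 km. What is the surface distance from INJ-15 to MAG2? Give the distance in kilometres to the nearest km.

INJ-15: φ = +23.92556°, λ = -88.48333°
MAG2: φ = -74.37139°, λ = +169.08472°
Δφ = -98.2969°,  Δλ = -102.4319°
a = sin²(Δφ/2) + cos φ₁ cos φ₂ sin²(Δλ/2) = 0.721784
c = 2·arcsin(√a) = 2.030373 rad = 116.3318°
d = R·c = 6378 × 2.030373 = 12949.7 km

12950 km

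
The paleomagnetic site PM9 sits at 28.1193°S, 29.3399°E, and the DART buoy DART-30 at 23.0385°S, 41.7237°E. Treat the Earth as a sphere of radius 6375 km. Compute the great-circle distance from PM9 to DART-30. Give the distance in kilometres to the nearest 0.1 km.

Δφ = 5.0808°,  Δλ = 12.3838°
a = sin²(Δφ/2) + cos φ₁ cos φ₂ sin²(Δλ/2) = 0.011407
c = 2·arcsin(√a) = 0.214012 rad = 12.2620°
d = R·c = 6375 × 0.214012 = 1364.3 km

1364.3 km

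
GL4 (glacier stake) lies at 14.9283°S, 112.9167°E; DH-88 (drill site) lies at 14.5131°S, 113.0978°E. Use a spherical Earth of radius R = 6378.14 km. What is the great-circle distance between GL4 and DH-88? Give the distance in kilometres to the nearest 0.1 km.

50.2 km

Δφ = 0.4152°,  Δλ = 0.1811°
a = sin²(Δφ/2) + cos φ₁ cos φ₂ sin²(Δλ/2) = 0.000015
c = 2·arcsin(√a) = 0.007865 rad = 0.4506°
d = R·c = 6378.14 × 0.007865 = 50.2 km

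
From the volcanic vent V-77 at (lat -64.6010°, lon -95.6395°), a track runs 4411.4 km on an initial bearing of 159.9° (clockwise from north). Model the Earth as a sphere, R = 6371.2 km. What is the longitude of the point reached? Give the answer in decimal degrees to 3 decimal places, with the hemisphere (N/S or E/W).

38.300°E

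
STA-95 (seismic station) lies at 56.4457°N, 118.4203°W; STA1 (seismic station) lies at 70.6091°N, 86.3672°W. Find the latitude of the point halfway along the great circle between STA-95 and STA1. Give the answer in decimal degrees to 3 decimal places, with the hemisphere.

64.366°N

Bx = cos φ₂ cos Δλ = 0.281398,  By = cos φ₂ sin Δλ = 0.176200
φₘ = atan2(sin φ₁ + sin φ₂, √((cos φ₁ + Bx)² + By²)) = 64.36564°
λₘ = λ₁ + atan2(By, cos φ₁ + Bx) = -106.49253°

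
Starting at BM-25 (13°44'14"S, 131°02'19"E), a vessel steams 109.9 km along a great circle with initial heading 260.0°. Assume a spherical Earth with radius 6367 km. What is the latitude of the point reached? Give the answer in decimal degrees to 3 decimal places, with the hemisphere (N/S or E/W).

BM-25: φ = -13.73722°, λ = +131.03861°
δ = d/R = 109.9/6367 = 0.017261 rad
φ₂ = arcsin(sin φ₁ cos δ + cos φ₁ sin δ cos θ)
   = arcsin(-0.23747·0.99985 + 0.97140·0.01726·-0.17365) = -13.90692°
λ₂ = λ₁ + atan2(sin θ sin δ cos φ₁, cos δ − sin φ₁ sin φ₂) = 130.03525°

13.907°S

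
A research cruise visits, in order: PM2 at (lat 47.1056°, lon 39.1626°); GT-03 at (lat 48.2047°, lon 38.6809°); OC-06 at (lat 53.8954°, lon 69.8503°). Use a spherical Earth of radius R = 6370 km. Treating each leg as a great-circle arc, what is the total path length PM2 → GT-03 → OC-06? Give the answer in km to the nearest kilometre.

2375 km

PM2→GT-03: c = 0.020001 rad, d = 127.41 km
GT-03→OC-06: c = 0.352889 rad, d = 2247.90 km
Total = 127.41 + 2247.90 = 2375.31 km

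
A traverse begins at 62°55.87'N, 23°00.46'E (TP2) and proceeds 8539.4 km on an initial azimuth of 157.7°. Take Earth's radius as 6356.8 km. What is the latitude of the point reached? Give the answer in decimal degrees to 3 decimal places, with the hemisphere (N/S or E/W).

12.087°S

TP2: φ = +62.93117°, λ = +23.00767°
δ = d/R = 8539.4/6356.8 = 1.343349 rad
φ₂ = arcsin(sin φ₁ cos δ + cos φ₁ sin δ cos θ)
   = arcsin(0.89046·0.22549 + 0.45506·0.97425·-0.92521) = -12.08671°
λ₂ = λ₁ + atan2(sin θ sin δ cos φ₁, cos δ − sin φ₁ sin φ₂) = 45.22150°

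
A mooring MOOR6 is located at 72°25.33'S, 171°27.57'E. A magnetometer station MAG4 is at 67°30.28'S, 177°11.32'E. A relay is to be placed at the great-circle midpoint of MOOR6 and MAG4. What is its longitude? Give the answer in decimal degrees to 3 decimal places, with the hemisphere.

MOOR6: φ = -72.42217°, λ = +171.45950°
MAG4: φ = -67.50467°, λ = +177.18867°
Bx = cos φ₂ cos Δλ = 0.380697,  By = cos φ₂ sin Δλ = 0.038194
φₘ = atan2(sin φ₁ + sin φ₂, √((cos φ₁ + Bx)² + By²)) = -69.98615°
λₘ = λ₁ + atan2(By, cos φ₁ + Bx) = 174.66164°

174.662°E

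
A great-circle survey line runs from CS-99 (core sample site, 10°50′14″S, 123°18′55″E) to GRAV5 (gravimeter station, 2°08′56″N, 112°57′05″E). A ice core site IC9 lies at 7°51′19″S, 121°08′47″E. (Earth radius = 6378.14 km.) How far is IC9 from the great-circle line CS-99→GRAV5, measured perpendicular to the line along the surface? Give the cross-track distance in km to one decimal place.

CS-99: φ = -10.83722°, λ = +123.31528°
GRAV5: φ = +2.14889°, λ = +112.95139°
IC9: φ = -7.85528°, λ = +121.14639°
δ₁₃ = central angle CS-99→IC9 = 0.064058 rad  (haversine)
θ₁₃ = bearing CS-99→IC9 = 324.151°,  θ₁₂ = bearing CS-99→GRAV5 = 320.956°
dₓₜ = R·arcsin(sin δ₁₃ · sin(θ₁₃ − θ₁₂)) = 6378.14·arcsin(0.06401·sin(3.195°)) = 22.759 km
|dₓₜ| = 22.759 km

22.8 km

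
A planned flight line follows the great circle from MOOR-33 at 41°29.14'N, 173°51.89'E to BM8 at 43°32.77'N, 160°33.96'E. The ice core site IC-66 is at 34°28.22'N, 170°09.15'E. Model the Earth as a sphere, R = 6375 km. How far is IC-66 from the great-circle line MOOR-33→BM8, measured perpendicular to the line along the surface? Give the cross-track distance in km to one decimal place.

838.3 km

MOOR-33: φ = +41.48567°, λ = +173.86483°
BM8: φ = +43.54617°, λ = +160.56600°
IC-66: φ = +34.47033°, λ = +170.15250°
δ₁₃ = central angle MOOR-33→IC-66 = 0.132629 rad  (haversine)
θ₁₃ = bearing MOOR-33→IC-66 = 203.806°,  θ₁₂ = bearing MOOR-33→BM8 = 286.324°
dₓₜ = R·arcsin(sin δ₁₃ · sin(θ₁₃ − θ₁₂)) = 6375·arcsin(0.13224·sin(-82.517°)) = -838.270 km
|dₓₜ| = 838.270 km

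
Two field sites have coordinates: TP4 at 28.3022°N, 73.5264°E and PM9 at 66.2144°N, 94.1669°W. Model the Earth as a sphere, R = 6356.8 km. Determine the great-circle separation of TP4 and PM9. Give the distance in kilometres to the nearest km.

Δφ = 37.9122°,  Δλ = -167.6933°
a = sin²(Δφ/2) + cos φ₁ cos φ₂ sin²(Δλ/2) = 0.456546
c = 2·arcsin(√a) = 1.483779 rad = 85.0143°
d = R·c = 6356.8 × 1.483779 = 9432.1 km

9432 km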